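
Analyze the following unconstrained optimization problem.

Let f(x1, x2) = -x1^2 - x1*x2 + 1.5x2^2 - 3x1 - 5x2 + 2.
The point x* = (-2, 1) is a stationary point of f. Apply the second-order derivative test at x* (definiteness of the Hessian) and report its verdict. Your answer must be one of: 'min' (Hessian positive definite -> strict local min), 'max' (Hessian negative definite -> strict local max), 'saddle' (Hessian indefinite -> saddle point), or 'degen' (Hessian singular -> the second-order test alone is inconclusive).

Compute the Hessian H = grad^2 f:
  H = [[-2, -1], [-1, 3]]
Verify stationarity: grad f(x*) = H x* + g = (0, 0).
Eigenvalues of H: -2.1926, 3.1926.
Eigenvalues have mixed signs, so H is indefinite -> x* is a saddle point.

saddle


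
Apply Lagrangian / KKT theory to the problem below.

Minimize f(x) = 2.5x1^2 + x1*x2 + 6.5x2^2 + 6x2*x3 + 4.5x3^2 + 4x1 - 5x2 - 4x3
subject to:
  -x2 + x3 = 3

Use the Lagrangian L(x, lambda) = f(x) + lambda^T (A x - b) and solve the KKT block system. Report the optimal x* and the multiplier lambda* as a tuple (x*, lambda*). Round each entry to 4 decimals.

Form the Lagrangian:
  L(x, lambda) = (1/2) x^T Q x + c^T x + lambda^T (A x - b)
Stationarity (grad_x L = 0): Q x + c + A^T lambda = 0.
Primal feasibility: A x = b.

This gives the KKT block system:
  [ Q   A^T ] [ x     ]   [-c ]
  [ A    0  ] [ lambda ] = [ b ]

Solving the linear system:
  x*      = (-0.5917, -1.0414, 1.9586)
  lambda* = (-7.3787)
  f(x*)   = 8.571

x* = (-0.5917, -1.0414, 1.9586), lambda* = (-7.3787)


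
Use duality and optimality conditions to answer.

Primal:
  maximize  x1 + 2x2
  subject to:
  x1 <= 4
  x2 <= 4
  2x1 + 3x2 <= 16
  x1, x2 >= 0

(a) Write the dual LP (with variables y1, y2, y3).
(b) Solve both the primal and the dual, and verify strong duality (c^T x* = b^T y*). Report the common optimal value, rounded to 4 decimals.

The standard primal-dual pair for 'max c^T x s.t. A x <= b, x >= 0' is:
  Dual:  min b^T y  s.t.  A^T y >= c,  y >= 0.

So the dual LP is:
  minimize  4y1 + 4y2 + 16y3
  subject to:
    y1 + 2y3 >= 1
    y2 + 3y3 >= 2
    y1, y2, y3 >= 0

Solving the primal: x* = (2, 4).
  primal value c^T x* = 10.
Solving the dual: y* = (0, 0.5, 0.5).
  dual value b^T y* = 10.
Strong duality: c^T x* = b^T y*. Confirmed.

10


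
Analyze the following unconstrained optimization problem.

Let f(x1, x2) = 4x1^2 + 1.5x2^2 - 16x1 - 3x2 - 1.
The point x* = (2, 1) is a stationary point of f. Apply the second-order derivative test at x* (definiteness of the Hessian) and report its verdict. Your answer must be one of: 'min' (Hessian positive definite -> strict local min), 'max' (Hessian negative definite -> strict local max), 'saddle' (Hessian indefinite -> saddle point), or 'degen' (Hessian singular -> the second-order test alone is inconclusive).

Compute the Hessian H = grad^2 f:
  H = [[8, 0], [0, 3]]
Verify stationarity: grad f(x*) = H x* + g = (0, 0).
Eigenvalues of H: 3, 8.
Both eigenvalues > 0, so H is positive definite -> x* is a strict local min.

min


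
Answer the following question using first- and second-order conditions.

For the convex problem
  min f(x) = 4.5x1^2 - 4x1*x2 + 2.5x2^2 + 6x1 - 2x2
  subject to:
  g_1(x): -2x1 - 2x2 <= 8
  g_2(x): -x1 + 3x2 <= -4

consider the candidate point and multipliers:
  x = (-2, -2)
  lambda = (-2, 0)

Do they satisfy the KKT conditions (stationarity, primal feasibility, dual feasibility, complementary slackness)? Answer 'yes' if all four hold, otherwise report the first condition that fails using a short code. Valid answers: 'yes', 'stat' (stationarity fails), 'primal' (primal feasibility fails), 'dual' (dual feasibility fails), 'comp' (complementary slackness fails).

Gradient of f: grad f(x) = Q x + c = (-4, -4)
Constraint values g_i(x) = a_i^T x - b_i:
  g_1((-2, -2)) = 0
  g_2((-2, -2)) = 0
Stationarity residual: grad f(x) + sum_i lambda_i a_i = (0, 0)
  -> stationarity OK
Primal feasibility (all g_i <= 0): OK
Dual feasibility (all lambda_i >= 0): FAILS
Complementary slackness (lambda_i * g_i(x) = 0 for all i): OK

Verdict: the first failing condition is dual_feasibility -> dual.

dual


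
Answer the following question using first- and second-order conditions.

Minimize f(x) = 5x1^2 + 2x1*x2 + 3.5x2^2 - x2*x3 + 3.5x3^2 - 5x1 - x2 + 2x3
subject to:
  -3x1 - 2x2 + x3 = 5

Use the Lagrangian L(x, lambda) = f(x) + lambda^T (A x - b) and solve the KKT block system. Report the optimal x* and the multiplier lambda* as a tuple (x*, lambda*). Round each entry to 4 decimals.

Form the Lagrangian:
  L(x, lambda) = (1/2) x^T Q x + c^T x + lambda^T (A x - b)
Stationarity (grad_x L = 0): Q x + c + A^T lambda = 0.
Primal feasibility: A x = b.

This gives the KKT block system:
  [ Q   A^T ] [ x     ]   [-c ]
  [ A    0  ] [ lambda ] = [ b ]

Solving the linear system:
  x*      = (-0.8557, -1.0619, 0.3093)
  lambda* = (-5.2268)
  f(x*)   = 16.0464

x* = (-0.8557, -1.0619, 0.3093), lambda* = (-5.2268)


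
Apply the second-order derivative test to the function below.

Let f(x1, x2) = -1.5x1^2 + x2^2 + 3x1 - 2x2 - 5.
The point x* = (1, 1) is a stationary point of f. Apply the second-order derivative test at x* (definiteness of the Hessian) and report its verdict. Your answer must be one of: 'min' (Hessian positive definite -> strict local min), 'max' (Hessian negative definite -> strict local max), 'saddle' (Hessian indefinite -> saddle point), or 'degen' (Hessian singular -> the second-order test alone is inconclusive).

Compute the Hessian H = grad^2 f:
  H = [[-3, 0], [0, 2]]
Verify stationarity: grad f(x*) = H x* + g = (0, 0).
Eigenvalues of H: -3, 2.
Eigenvalues have mixed signs, so H is indefinite -> x* is a saddle point.

saddle


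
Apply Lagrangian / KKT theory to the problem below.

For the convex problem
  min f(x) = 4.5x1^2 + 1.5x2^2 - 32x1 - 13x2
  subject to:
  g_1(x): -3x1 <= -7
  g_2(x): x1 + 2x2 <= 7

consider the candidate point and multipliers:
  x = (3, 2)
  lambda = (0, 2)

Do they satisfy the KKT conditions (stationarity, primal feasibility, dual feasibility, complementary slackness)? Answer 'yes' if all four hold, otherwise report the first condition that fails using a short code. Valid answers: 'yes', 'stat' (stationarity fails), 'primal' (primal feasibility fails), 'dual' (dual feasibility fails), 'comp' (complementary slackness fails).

Gradient of f: grad f(x) = Q x + c = (-5, -7)
Constraint values g_i(x) = a_i^T x - b_i:
  g_1((3, 2)) = -2
  g_2((3, 2)) = 0
Stationarity residual: grad f(x) + sum_i lambda_i a_i = (-3, -3)
  -> stationarity FAILS
Primal feasibility (all g_i <= 0): OK
Dual feasibility (all lambda_i >= 0): OK
Complementary slackness (lambda_i * g_i(x) = 0 for all i): OK

Verdict: the first failing condition is stationarity -> stat.

stat


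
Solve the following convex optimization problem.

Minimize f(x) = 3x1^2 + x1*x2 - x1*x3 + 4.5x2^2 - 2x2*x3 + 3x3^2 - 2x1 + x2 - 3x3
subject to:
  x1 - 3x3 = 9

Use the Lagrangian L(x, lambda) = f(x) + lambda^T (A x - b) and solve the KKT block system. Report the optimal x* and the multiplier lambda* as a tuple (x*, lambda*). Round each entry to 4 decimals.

Form the Lagrangian:
  L(x, lambda) = (1/2) x^T Q x + c^T x + lambda^T (A x - b)
Stationarity (grad_x L = 0): Q x + c + A^T lambda = 0.
Primal feasibility: A x = b.

This gives the KKT block system:
  [ Q   A^T ] [ x     ]   [-c ]
  [ A    0  ] [ lambda ] = [ b ]

Solving the linear system:
  x*      = (1.0454, -0.8165, -2.6515)
  lambda* = (-6.1072)
  f(x*)   = 30.0062

x* = (1.0454, -0.8165, -2.6515), lambda* = (-6.1072)


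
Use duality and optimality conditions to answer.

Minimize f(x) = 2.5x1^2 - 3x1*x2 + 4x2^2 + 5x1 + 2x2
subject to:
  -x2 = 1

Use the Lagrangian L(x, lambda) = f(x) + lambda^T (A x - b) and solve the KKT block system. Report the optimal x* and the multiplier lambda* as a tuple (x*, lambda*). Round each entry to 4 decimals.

Form the Lagrangian:
  L(x, lambda) = (1/2) x^T Q x + c^T x + lambda^T (A x - b)
Stationarity (grad_x L = 0): Q x + c + A^T lambda = 0.
Primal feasibility: A x = b.

This gives the KKT block system:
  [ Q   A^T ] [ x     ]   [-c ]
  [ A    0  ] [ lambda ] = [ b ]

Solving the linear system:
  x*      = (-1.6, -1)
  lambda* = (-1.2)
  f(x*)   = -4.4

x* = (-1.6, -1), lambda* = (-1.2)


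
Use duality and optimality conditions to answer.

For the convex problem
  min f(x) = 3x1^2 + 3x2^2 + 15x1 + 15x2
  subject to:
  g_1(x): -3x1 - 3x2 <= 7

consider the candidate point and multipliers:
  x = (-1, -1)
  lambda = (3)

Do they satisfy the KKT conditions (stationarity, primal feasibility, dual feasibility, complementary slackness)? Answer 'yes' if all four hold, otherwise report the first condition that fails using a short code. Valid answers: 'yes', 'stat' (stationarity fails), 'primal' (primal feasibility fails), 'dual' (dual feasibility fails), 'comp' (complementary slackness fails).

Gradient of f: grad f(x) = Q x + c = (9, 9)
Constraint values g_i(x) = a_i^T x - b_i:
  g_1((-1, -1)) = -1
Stationarity residual: grad f(x) + sum_i lambda_i a_i = (0, 0)
  -> stationarity OK
Primal feasibility (all g_i <= 0): OK
Dual feasibility (all lambda_i >= 0): OK
Complementary slackness (lambda_i * g_i(x) = 0 for all i): FAILS

Verdict: the first failing condition is complementary_slackness -> comp.

comp


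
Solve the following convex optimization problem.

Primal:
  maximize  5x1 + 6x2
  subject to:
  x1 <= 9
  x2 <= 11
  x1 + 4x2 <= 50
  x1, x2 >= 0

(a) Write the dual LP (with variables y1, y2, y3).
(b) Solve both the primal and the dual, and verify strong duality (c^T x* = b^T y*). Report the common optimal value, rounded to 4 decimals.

The standard primal-dual pair for 'max c^T x s.t. A x <= b, x >= 0' is:
  Dual:  min b^T y  s.t.  A^T y >= c,  y >= 0.

So the dual LP is:
  minimize  9y1 + 11y2 + 50y3
  subject to:
    y1 + y3 >= 5
    y2 + 4y3 >= 6
    y1, y2, y3 >= 0

Solving the primal: x* = (9, 10.25).
  primal value c^T x* = 106.5.
Solving the dual: y* = (3.5, 0, 1.5).
  dual value b^T y* = 106.5.
Strong duality: c^T x* = b^T y*. Confirmed.

106.5


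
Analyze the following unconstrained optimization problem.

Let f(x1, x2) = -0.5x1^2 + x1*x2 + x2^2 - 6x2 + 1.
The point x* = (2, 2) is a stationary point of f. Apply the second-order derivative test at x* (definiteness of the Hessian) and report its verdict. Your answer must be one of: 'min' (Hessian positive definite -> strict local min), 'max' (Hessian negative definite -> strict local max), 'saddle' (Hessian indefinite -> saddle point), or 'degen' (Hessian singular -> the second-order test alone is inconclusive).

Compute the Hessian H = grad^2 f:
  H = [[-1, 1], [1, 2]]
Verify stationarity: grad f(x*) = H x* + g = (0, 0).
Eigenvalues of H: -1.3028, 2.3028.
Eigenvalues have mixed signs, so H is indefinite -> x* is a saddle point.

saddle


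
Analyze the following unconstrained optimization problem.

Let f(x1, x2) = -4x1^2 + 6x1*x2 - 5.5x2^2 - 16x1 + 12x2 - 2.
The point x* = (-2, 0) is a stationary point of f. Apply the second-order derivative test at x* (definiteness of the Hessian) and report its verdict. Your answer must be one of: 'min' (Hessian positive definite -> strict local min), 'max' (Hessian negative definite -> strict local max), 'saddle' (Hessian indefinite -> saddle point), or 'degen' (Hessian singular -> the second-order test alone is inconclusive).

Compute the Hessian H = grad^2 f:
  H = [[-8, 6], [6, -11]]
Verify stationarity: grad f(x*) = H x* + g = (0, 0).
Eigenvalues of H: -15.6847, -3.3153.
Both eigenvalues < 0, so H is negative definite -> x* is a strict local max.

max


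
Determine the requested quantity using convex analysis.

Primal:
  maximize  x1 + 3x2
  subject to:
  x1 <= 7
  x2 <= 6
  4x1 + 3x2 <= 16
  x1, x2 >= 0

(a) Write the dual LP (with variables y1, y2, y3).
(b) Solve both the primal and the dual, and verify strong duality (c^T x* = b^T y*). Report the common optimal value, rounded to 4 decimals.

The standard primal-dual pair for 'max c^T x s.t. A x <= b, x >= 0' is:
  Dual:  min b^T y  s.t.  A^T y >= c,  y >= 0.

So the dual LP is:
  minimize  7y1 + 6y2 + 16y3
  subject to:
    y1 + 4y3 >= 1
    y2 + 3y3 >= 3
    y1, y2, y3 >= 0

Solving the primal: x* = (0, 5.3333).
  primal value c^T x* = 16.
Solving the dual: y* = (0, 0, 1).
  dual value b^T y* = 16.
Strong duality: c^T x* = b^T y*. Confirmed.

16


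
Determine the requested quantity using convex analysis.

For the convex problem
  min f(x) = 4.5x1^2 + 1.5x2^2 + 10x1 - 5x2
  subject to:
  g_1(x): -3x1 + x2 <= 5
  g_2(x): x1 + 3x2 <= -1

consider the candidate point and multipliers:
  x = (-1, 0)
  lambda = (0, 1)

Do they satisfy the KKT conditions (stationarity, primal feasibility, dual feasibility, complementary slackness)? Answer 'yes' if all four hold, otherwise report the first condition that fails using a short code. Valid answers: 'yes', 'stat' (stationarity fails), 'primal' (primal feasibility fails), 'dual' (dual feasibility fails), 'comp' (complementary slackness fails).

Gradient of f: grad f(x) = Q x + c = (1, -5)
Constraint values g_i(x) = a_i^T x - b_i:
  g_1((-1, 0)) = -2
  g_2((-1, 0)) = 0
Stationarity residual: grad f(x) + sum_i lambda_i a_i = (2, -2)
  -> stationarity FAILS
Primal feasibility (all g_i <= 0): OK
Dual feasibility (all lambda_i >= 0): OK
Complementary slackness (lambda_i * g_i(x) = 0 for all i): OK

Verdict: the first failing condition is stationarity -> stat.

stat


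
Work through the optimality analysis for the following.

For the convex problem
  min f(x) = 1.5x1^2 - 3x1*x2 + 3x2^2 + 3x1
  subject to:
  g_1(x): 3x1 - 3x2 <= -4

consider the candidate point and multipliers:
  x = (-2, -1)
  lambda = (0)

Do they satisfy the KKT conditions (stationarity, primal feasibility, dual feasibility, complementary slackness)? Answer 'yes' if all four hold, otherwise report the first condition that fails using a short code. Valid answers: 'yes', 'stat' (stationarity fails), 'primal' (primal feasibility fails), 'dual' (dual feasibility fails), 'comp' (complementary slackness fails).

Gradient of f: grad f(x) = Q x + c = (0, 0)
Constraint values g_i(x) = a_i^T x - b_i:
  g_1((-2, -1)) = 1
Stationarity residual: grad f(x) + sum_i lambda_i a_i = (0, 0)
  -> stationarity OK
Primal feasibility (all g_i <= 0): FAILS
Dual feasibility (all lambda_i >= 0): OK
Complementary slackness (lambda_i * g_i(x) = 0 for all i): OK

Verdict: the first failing condition is primal_feasibility -> primal.

primal


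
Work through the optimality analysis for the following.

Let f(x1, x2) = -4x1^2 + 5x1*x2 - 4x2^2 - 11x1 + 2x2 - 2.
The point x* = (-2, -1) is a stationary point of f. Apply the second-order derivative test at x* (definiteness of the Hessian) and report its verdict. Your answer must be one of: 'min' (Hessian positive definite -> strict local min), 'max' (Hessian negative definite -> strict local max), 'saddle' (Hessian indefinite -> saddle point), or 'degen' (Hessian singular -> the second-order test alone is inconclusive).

Compute the Hessian H = grad^2 f:
  H = [[-8, 5], [5, -8]]
Verify stationarity: grad f(x*) = H x* + g = (0, 0).
Eigenvalues of H: -13, -3.
Both eigenvalues < 0, so H is negative definite -> x* is a strict local max.

max


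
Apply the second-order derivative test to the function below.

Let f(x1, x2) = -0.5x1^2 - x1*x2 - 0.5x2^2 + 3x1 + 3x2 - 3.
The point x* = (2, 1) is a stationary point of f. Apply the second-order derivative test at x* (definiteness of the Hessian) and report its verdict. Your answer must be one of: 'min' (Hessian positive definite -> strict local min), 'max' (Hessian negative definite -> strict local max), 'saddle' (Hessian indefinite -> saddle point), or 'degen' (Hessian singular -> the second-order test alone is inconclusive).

Compute the Hessian H = grad^2 f:
  H = [[-1, -1], [-1, -1]]
Verify stationarity: grad f(x*) = H x* + g = (0, 0).
Eigenvalues of H: -2, 0.
H has a zero eigenvalue (singular; negative semidefinite but not definite), so H is neither positive definite, negative definite, nor indefinite. The second-order test alone is inconclusive -> degen.
(Indeed, f is constant along the null direction of H through x*, so x* is not a strict local extremum.)

degen


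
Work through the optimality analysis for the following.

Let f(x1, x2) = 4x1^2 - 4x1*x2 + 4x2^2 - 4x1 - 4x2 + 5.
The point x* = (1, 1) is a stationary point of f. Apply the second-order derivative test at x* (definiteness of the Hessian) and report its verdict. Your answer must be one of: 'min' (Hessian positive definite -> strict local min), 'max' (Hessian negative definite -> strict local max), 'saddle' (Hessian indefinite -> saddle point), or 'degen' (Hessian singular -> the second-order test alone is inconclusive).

Compute the Hessian H = grad^2 f:
  H = [[8, -4], [-4, 8]]
Verify stationarity: grad f(x*) = H x* + g = (0, 0).
Eigenvalues of H: 4, 12.
Both eigenvalues > 0, so H is positive definite -> x* is a strict local min.

min


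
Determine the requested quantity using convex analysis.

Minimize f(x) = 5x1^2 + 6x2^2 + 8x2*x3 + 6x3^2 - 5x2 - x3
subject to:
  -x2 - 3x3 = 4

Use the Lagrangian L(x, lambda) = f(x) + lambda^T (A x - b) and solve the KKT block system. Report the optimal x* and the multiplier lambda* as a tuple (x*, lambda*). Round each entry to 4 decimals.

Form the Lagrangian:
  L(x, lambda) = (1/2) x^T Q x + c^T x + lambda^T (A x - b)
Stationarity (grad_x L = 0): Q x + c + A^T lambda = 0.
Primal feasibility: A x = b.

This gives the KKT block system:
  [ Q   A^T ] [ x     ]   [-c ]
  [ A    0  ] [ lambda ] = [ b ]

Solving the linear system:
  x*      = (0, 1.25, -1.75)
  lambda* = (-4)
  f(x*)   = 5.75

x* = (0, 1.25, -1.75), lambda* = (-4)


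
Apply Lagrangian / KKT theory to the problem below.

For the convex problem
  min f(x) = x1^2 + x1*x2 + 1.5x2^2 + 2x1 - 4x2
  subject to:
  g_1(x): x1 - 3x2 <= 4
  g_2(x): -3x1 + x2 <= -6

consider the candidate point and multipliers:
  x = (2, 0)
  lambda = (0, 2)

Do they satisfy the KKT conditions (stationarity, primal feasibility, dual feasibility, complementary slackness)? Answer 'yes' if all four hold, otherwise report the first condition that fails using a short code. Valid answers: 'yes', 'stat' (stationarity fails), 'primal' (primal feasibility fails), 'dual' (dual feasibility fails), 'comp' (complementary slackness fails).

Gradient of f: grad f(x) = Q x + c = (6, -2)
Constraint values g_i(x) = a_i^T x - b_i:
  g_1((2, 0)) = -2
  g_2((2, 0)) = 0
Stationarity residual: grad f(x) + sum_i lambda_i a_i = (0, 0)
  -> stationarity OK
Primal feasibility (all g_i <= 0): OK
Dual feasibility (all lambda_i >= 0): OK
Complementary slackness (lambda_i * g_i(x) = 0 for all i): OK

Verdict: yes, KKT holds.

yes


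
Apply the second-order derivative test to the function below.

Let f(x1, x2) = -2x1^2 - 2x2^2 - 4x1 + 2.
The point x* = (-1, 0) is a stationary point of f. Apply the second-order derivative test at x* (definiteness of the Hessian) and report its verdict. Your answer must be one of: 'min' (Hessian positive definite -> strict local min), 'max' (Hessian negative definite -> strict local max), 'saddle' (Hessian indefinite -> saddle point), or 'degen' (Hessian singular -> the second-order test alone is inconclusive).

Compute the Hessian H = grad^2 f:
  H = [[-4, 0], [0, -4]]
Verify stationarity: grad f(x*) = H x* + g = (0, 0).
Eigenvalues of H: -4, -4.
Both eigenvalues < 0, so H is negative definite -> x* is a strict local max.

max


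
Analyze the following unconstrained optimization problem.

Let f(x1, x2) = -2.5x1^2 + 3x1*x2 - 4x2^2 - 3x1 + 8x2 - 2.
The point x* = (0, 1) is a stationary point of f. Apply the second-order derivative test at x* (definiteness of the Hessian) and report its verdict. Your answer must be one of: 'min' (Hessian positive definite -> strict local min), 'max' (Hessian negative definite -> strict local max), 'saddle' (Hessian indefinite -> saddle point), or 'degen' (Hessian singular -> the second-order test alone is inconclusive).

Compute the Hessian H = grad^2 f:
  H = [[-5, 3], [3, -8]]
Verify stationarity: grad f(x*) = H x* + g = (0, 0).
Eigenvalues of H: -9.8541, -3.1459.
Both eigenvalues < 0, so H is negative definite -> x* is a strict local max.

max


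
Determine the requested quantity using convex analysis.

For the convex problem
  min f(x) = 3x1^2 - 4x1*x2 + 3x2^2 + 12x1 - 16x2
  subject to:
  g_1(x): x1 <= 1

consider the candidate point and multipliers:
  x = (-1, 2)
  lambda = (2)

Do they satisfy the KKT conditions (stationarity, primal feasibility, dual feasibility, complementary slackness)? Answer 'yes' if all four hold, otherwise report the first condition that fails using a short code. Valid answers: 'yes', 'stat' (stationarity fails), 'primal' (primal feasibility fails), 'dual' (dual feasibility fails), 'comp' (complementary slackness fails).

Gradient of f: grad f(x) = Q x + c = (-2, 0)
Constraint values g_i(x) = a_i^T x - b_i:
  g_1((-1, 2)) = -2
Stationarity residual: grad f(x) + sum_i lambda_i a_i = (0, 0)
  -> stationarity OK
Primal feasibility (all g_i <= 0): OK
Dual feasibility (all lambda_i >= 0): OK
Complementary slackness (lambda_i * g_i(x) = 0 for all i): FAILS

Verdict: the first failing condition is complementary_slackness -> comp.

comp


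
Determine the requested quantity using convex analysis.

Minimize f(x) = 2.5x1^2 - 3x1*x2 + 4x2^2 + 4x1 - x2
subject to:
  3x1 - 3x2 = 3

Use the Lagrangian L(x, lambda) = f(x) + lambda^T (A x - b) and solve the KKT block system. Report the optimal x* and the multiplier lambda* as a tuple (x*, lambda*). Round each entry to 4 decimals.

Form the Lagrangian:
  L(x, lambda) = (1/2) x^T Q x + c^T x + lambda^T (A x - b)
Stationarity (grad_x L = 0): Q x + c + A^T lambda = 0.
Primal feasibility: A x = b.

This gives the KKT block system:
  [ Q   A^T ] [ x     ]   [-c ]
  [ A    0  ] [ lambda ] = [ b ]

Solving the linear system:
  x*      = (0.2857, -0.7143)
  lambda* = (-2.5238)
  f(x*)   = 4.7143

x* = (0.2857, -0.7143), lambda* = (-2.5238)


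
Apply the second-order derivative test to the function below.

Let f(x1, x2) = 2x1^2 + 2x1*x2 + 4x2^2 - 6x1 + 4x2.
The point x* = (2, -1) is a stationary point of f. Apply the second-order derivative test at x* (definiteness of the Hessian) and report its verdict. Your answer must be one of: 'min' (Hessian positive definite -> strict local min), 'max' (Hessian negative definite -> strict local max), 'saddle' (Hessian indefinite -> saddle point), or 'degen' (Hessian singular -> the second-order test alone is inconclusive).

Compute the Hessian H = grad^2 f:
  H = [[4, 2], [2, 8]]
Verify stationarity: grad f(x*) = H x* + g = (0, 0).
Eigenvalues of H: 3.1716, 8.8284.
Both eigenvalues > 0, so H is positive definite -> x* is a strict local min.

min


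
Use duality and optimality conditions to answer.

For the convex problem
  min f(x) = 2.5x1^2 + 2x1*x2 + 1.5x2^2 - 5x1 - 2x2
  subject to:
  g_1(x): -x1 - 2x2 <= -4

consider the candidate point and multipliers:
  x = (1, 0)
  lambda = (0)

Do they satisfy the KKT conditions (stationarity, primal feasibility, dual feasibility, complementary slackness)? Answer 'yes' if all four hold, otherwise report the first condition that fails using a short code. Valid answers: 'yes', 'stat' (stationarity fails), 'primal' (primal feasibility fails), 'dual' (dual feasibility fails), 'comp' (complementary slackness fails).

Gradient of f: grad f(x) = Q x + c = (0, 0)
Constraint values g_i(x) = a_i^T x - b_i:
  g_1((1, 0)) = 3
Stationarity residual: grad f(x) + sum_i lambda_i a_i = (0, 0)
  -> stationarity OK
Primal feasibility (all g_i <= 0): FAILS
Dual feasibility (all lambda_i >= 0): OK
Complementary slackness (lambda_i * g_i(x) = 0 for all i): OK

Verdict: the first failing condition is primal_feasibility -> primal.

primal


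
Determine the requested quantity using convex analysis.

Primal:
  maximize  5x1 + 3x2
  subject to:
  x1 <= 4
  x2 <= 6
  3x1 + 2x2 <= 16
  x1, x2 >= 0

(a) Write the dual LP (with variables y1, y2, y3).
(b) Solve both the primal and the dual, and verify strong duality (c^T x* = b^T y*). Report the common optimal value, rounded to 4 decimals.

The standard primal-dual pair for 'max c^T x s.t. A x <= b, x >= 0' is:
  Dual:  min b^T y  s.t.  A^T y >= c,  y >= 0.

So the dual LP is:
  minimize  4y1 + 6y2 + 16y3
  subject to:
    y1 + 3y3 >= 5
    y2 + 2y3 >= 3
    y1, y2, y3 >= 0

Solving the primal: x* = (4, 2).
  primal value c^T x* = 26.
Solving the dual: y* = (0.5, 0, 1.5).
  dual value b^T y* = 26.
Strong duality: c^T x* = b^T y*. Confirmed.

26


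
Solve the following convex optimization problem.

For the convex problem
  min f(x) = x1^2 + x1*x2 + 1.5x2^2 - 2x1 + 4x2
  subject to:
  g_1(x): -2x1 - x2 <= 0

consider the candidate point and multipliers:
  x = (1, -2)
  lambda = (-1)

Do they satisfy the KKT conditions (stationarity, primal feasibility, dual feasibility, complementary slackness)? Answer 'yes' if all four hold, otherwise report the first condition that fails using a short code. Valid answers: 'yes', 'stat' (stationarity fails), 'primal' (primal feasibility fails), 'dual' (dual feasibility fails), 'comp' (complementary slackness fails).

Gradient of f: grad f(x) = Q x + c = (-2, -1)
Constraint values g_i(x) = a_i^T x - b_i:
  g_1((1, -2)) = 0
Stationarity residual: grad f(x) + sum_i lambda_i a_i = (0, 0)
  -> stationarity OK
Primal feasibility (all g_i <= 0): OK
Dual feasibility (all lambda_i >= 0): FAILS
Complementary slackness (lambda_i * g_i(x) = 0 for all i): OK

Verdict: the first failing condition is dual_feasibility -> dual.

dual


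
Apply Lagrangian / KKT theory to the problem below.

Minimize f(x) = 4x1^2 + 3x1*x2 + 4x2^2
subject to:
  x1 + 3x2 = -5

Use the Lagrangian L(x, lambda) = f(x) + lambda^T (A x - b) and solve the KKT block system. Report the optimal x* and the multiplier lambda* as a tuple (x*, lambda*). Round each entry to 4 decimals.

Form the Lagrangian:
  L(x, lambda) = (1/2) x^T Q x + c^T x + lambda^T (A x - b)
Stationarity (grad_x L = 0): Q x + c + A^T lambda = 0.
Primal feasibility: A x = b.

This gives the KKT block system:
  [ Q   A^T ] [ x     ]   [-c ]
  [ A    0  ] [ lambda ] = [ b ]

Solving the linear system:
  x*      = (0.0806, -1.6935)
  lambda* = (4.4355)
  f(x*)   = 11.0887

x* = (0.0806, -1.6935), lambda* = (4.4355)


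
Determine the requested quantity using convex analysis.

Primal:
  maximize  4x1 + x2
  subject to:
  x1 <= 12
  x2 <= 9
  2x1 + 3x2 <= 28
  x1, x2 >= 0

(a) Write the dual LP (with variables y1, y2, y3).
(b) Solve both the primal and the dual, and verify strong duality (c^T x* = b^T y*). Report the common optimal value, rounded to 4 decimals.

The standard primal-dual pair for 'max c^T x s.t. A x <= b, x >= 0' is:
  Dual:  min b^T y  s.t.  A^T y >= c,  y >= 0.

So the dual LP is:
  minimize  12y1 + 9y2 + 28y3
  subject to:
    y1 + 2y3 >= 4
    y2 + 3y3 >= 1
    y1, y2, y3 >= 0

Solving the primal: x* = (12, 1.3333).
  primal value c^T x* = 49.3333.
Solving the dual: y* = (3.3333, 0, 0.3333).
  dual value b^T y* = 49.3333.
Strong duality: c^T x* = b^T y*. Confirmed.

49.3333


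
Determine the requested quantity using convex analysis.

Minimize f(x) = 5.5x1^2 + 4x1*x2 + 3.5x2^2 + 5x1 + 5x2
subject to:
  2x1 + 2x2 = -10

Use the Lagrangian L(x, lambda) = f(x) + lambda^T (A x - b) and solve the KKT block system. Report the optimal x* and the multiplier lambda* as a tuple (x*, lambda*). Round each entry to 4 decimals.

Form the Lagrangian:
  L(x, lambda) = (1/2) x^T Q x + c^T x + lambda^T (A x - b)
Stationarity (grad_x L = 0): Q x + c + A^T lambda = 0.
Primal feasibility: A x = b.

This gives the KKT block system:
  [ Q   A^T ] [ x     ]   [-c ]
  [ A    0  ] [ lambda ] = [ b ]

Solving the linear system:
  x*      = (-1.5, -3.5)
  lambda* = (12.75)
  f(x*)   = 51.25

x* = (-1.5, -3.5), lambda* = (12.75)


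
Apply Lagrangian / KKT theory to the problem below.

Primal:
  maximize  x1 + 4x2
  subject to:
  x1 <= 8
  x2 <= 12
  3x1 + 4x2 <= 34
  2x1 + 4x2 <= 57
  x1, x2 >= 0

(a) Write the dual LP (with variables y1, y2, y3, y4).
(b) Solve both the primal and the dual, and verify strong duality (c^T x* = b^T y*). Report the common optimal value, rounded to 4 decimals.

The standard primal-dual pair for 'max c^T x s.t. A x <= b, x >= 0' is:
  Dual:  min b^T y  s.t.  A^T y >= c,  y >= 0.

So the dual LP is:
  minimize  8y1 + 12y2 + 34y3 + 57y4
  subject to:
    y1 + 3y3 + 2y4 >= 1
    y2 + 4y3 + 4y4 >= 4
    y1, y2, y3, y4 >= 0

Solving the primal: x* = (0, 8.5).
  primal value c^T x* = 34.
Solving the dual: y* = (0, 0, 1, 0).
  dual value b^T y* = 34.
Strong duality: c^T x* = b^T y*. Confirmed.

34


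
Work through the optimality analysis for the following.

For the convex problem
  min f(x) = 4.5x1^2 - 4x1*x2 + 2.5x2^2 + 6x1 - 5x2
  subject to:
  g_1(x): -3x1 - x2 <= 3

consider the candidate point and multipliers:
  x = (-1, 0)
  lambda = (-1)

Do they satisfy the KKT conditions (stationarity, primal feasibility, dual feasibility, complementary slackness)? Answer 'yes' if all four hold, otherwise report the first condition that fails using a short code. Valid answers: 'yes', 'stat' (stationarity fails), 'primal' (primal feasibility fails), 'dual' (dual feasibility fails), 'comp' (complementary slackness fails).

Gradient of f: grad f(x) = Q x + c = (-3, -1)
Constraint values g_i(x) = a_i^T x - b_i:
  g_1((-1, 0)) = 0
Stationarity residual: grad f(x) + sum_i lambda_i a_i = (0, 0)
  -> stationarity OK
Primal feasibility (all g_i <= 0): OK
Dual feasibility (all lambda_i >= 0): FAILS
Complementary slackness (lambda_i * g_i(x) = 0 for all i): OK

Verdict: the first failing condition is dual_feasibility -> dual.

dual


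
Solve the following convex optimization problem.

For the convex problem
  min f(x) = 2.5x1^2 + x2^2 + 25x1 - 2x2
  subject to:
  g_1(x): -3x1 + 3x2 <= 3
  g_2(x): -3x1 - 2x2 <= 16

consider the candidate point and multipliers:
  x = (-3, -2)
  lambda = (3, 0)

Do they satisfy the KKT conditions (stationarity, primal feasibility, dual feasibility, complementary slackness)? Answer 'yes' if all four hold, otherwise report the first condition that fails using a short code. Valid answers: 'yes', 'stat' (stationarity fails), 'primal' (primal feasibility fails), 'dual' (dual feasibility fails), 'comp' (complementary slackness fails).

Gradient of f: grad f(x) = Q x + c = (10, -6)
Constraint values g_i(x) = a_i^T x - b_i:
  g_1((-3, -2)) = 0
  g_2((-3, -2)) = -3
Stationarity residual: grad f(x) + sum_i lambda_i a_i = (1, 3)
  -> stationarity FAILS
Primal feasibility (all g_i <= 0): OK
Dual feasibility (all lambda_i >= 0): OK
Complementary slackness (lambda_i * g_i(x) = 0 for all i): OK

Verdict: the first failing condition is stationarity -> stat.

stat


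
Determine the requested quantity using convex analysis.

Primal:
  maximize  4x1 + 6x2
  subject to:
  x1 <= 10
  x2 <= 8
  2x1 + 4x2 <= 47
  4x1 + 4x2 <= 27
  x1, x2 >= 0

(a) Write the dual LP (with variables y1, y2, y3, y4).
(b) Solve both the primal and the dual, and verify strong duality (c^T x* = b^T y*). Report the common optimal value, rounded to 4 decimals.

The standard primal-dual pair for 'max c^T x s.t. A x <= b, x >= 0' is:
  Dual:  min b^T y  s.t.  A^T y >= c,  y >= 0.

So the dual LP is:
  minimize  10y1 + 8y2 + 47y3 + 27y4
  subject to:
    y1 + 2y3 + 4y4 >= 4
    y2 + 4y3 + 4y4 >= 6
    y1, y2, y3, y4 >= 0

Solving the primal: x* = (0, 6.75).
  primal value c^T x* = 40.5.
Solving the dual: y* = (0, 0, 0, 1.5).
  dual value b^T y* = 40.5.
Strong duality: c^T x* = b^T y*. Confirmed.

40.5


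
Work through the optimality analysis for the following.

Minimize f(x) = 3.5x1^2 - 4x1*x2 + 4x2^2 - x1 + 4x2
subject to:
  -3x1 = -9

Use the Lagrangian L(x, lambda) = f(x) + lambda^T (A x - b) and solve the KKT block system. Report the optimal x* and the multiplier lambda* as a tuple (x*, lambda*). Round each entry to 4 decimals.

Form the Lagrangian:
  L(x, lambda) = (1/2) x^T Q x + c^T x + lambda^T (A x - b)
Stationarity (grad_x L = 0): Q x + c + A^T lambda = 0.
Primal feasibility: A x = b.

This gives the KKT block system:
  [ Q   A^T ] [ x     ]   [-c ]
  [ A    0  ] [ lambda ] = [ b ]

Solving the linear system:
  x*      = (3, 1)
  lambda* = (5.3333)
  f(x*)   = 24.5

x* = (3, 1), lambda* = (5.3333)


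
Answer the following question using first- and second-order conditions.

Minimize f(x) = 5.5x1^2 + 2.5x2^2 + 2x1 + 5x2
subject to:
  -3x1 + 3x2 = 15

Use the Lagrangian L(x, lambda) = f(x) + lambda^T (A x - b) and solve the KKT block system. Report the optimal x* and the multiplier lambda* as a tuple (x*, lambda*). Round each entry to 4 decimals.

Form the Lagrangian:
  L(x, lambda) = (1/2) x^T Q x + c^T x + lambda^T (A x - b)
Stationarity (grad_x L = 0): Q x + c + A^T lambda = 0.
Primal feasibility: A x = b.

This gives the KKT block system:
  [ Q   A^T ] [ x     ]   [-c ]
  [ A    0  ] [ lambda ] = [ b ]

Solving the linear system:
  x*      = (-2, 3)
  lambda* = (-6.6667)
  f(x*)   = 55.5

x* = (-2, 3), lambda* = (-6.6667)


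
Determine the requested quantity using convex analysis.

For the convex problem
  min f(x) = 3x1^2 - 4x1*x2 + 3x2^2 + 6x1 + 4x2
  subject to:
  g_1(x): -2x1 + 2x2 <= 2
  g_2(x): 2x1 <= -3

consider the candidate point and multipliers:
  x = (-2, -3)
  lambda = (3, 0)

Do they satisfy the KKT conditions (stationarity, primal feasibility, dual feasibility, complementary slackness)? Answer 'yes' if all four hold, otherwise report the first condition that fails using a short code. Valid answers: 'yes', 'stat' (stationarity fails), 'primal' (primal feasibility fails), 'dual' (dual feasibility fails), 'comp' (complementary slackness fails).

Gradient of f: grad f(x) = Q x + c = (6, -6)
Constraint values g_i(x) = a_i^T x - b_i:
  g_1((-2, -3)) = -4
  g_2((-2, -3)) = -1
Stationarity residual: grad f(x) + sum_i lambda_i a_i = (0, 0)
  -> stationarity OK
Primal feasibility (all g_i <= 0): OK
Dual feasibility (all lambda_i >= 0): OK
Complementary slackness (lambda_i * g_i(x) = 0 for all i): FAILS

Verdict: the first failing condition is complementary_slackness -> comp.

comp


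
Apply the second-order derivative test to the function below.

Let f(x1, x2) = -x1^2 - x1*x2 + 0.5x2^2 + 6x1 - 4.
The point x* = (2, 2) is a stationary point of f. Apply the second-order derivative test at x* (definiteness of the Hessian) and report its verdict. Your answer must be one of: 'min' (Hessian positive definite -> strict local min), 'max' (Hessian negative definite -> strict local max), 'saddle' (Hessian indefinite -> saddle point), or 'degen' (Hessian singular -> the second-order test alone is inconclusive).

Compute the Hessian H = grad^2 f:
  H = [[-2, -1], [-1, 1]]
Verify stationarity: grad f(x*) = H x* + g = (0, 0).
Eigenvalues of H: -2.3028, 1.3028.
Eigenvalues have mixed signs, so H is indefinite -> x* is a saddle point.

saddle


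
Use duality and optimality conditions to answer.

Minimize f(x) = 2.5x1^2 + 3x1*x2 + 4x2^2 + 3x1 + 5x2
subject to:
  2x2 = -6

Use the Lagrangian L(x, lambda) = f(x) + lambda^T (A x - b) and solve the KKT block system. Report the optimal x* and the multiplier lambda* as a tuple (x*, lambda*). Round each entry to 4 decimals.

Form the Lagrangian:
  L(x, lambda) = (1/2) x^T Q x + c^T x + lambda^T (A x - b)
Stationarity (grad_x L = 0): Q x + c + A^T lambda = 0.
Primal feasibility: A x = b.

This gives the KKT block system:
  [ Q   A^T ] [ x     ]   [-c ]
  [ A    0  ] [ lambda ] = [ b ]

Solving the linear system:
  x*      = (1.2, -3)
  lambda* = (7.7)
  f(x*)   = 17.4

x* = (1.2, -3), lambda* = (7.7)


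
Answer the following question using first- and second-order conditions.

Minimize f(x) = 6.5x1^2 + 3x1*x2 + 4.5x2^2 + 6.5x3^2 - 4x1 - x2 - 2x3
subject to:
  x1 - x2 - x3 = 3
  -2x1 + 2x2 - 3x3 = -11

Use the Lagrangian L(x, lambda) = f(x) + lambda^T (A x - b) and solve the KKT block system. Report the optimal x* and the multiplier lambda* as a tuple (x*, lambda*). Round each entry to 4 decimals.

Form the Lagrangian:
  L(x, lambda) = (1/2) x^T Q x + c^T x + lambda^T (A x - b)
Stationarity (grad_x L = 0): Q x + c + A^T lambda = 0.
Primal feasibility: A x = b.

This gives the KKT block system:
  [ Q   A^T ] [ x     ]   [-c ]
  [ A    0  ] [ lambda ] = [ b ]

Solving the linear system:
  x*      = (1.8929, -2.1071, 1)
  lambda* = (-4.1714, 5.0571)
  f(x*)   = 30.3393

x* = (1.8929, -2.1071, 1), lambda* = (-4.1714, 5.0571)


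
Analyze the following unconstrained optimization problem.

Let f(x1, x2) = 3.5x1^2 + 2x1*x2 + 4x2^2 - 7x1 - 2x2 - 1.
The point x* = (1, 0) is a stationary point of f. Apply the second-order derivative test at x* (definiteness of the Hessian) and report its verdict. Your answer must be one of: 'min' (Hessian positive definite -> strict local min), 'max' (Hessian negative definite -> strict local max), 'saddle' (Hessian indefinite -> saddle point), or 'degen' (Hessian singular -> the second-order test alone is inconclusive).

Compute the Hessian H = grad^2 f:
  H = [[7, 2], [2, 8]]
Verify stationarity: grad f(x*) = H x* + g = (0, 0).
Eigenvalues of H: 5.4384, 9.5616.
Both eigenvalues > 0, so H is positive definite -> x* is a strict local min.

min


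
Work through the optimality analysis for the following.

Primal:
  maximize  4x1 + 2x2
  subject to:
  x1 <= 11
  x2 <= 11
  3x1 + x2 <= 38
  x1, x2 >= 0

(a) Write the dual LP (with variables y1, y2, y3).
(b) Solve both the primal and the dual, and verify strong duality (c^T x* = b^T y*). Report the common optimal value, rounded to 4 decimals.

The standard primal-dual pair for 'max c^T x s.t. A x <= b, x >= 0' is:
  Dual:  min b^T y  s.t.  A^T y >= c,  y >= 0.

So the dual LP is:
  minimize  11y1 + 11y2 + 38y3
  subject to:
    y1 + 3y3 >= 4
    y2 + y3 >= 2
    y1, y2, y3 >= 0

Solving the primal: x* = (9, 11).
  primal value c^T x* = 58.
Solving the dual: y* = (0, 0.6667, 1.3333).
  dual value b^T y* = 58.
Strong duality: c^T x* = b^T y*. Confirmed.

58


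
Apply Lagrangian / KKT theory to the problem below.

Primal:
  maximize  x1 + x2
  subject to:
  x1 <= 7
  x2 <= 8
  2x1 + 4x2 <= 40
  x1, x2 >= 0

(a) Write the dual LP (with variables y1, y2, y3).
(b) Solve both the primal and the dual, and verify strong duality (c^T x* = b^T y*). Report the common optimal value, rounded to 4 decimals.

The standard primal-dual pair for 'max c^T x s.t. A x <= b, x >= 0' is:
  Dual:  min b^T y  s.t.  A^T y >= c,  y >= 0.

So the dual LP is:
  minimize  7y1 + 8y2 + 40y3
  subject to:
    y1 + 2y3 >= 1
    y2 + 4y3 >= 1
    y1, y2, y3 >= 0

Solving the primal: x* = (7, 6.5).
  primal value c^T x* = 13.5.
Solving the dual: y* = (0.5, 0, 0.25).
  dual value b^T y* = 13.5.
Strong duality: c^T x* = b^T y*. Confirmed.

13.5


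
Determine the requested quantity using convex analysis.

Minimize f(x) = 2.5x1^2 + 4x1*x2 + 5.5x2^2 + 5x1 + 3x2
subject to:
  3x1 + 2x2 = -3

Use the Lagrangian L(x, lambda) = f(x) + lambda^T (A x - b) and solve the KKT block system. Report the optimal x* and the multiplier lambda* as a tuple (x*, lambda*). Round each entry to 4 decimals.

Form the Lagrangian:
  L(x, lambda) = (1/2) x^T Q x + c^T x + lambda^T (A x - b)
Stationarity (grad_x L = 0): Q x + c + A^T lambda = 0.
Primal feasibility: A x = b.

This gives the KKT block system:
  [ Q   A^T ] [ x     ]   [-c ]
  [ A    0  ] [ lambda ] = [ b ]

Solving the linear system:
  x*      = (-1.0845, 0.1268)
  lambda* = (-0.0282)
  f(x*)   = -2.5634

x* = (-1.0845, 0.1268), lambda* = (-0.0282)


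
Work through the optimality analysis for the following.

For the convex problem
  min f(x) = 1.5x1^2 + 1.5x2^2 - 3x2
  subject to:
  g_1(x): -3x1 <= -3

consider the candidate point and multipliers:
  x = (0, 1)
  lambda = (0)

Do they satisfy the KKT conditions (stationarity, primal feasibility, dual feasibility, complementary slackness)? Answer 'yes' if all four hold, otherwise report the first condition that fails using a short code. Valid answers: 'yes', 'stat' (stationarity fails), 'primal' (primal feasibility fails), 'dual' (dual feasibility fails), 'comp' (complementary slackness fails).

Gradient of f: grad f(x) = Q x + c = (0, 0)
Constraint values g_i(x) = a_i^T x - b_i:
  g_1((0, 1)) = 3
Stationarity residual: grad f(x) + sum_i lambda_i a_i = (0, 0)
  -> stationarity OK
Primal feasibility (all g_i <= 0): FAILS
Dual feasibility (all lambda_i >= 0): OK
Complementary slackness (lambda_i * g_i(x) = 0 for all i): OK

Verdict: the first failing condition is primal_feasibility -> primal.

primal
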